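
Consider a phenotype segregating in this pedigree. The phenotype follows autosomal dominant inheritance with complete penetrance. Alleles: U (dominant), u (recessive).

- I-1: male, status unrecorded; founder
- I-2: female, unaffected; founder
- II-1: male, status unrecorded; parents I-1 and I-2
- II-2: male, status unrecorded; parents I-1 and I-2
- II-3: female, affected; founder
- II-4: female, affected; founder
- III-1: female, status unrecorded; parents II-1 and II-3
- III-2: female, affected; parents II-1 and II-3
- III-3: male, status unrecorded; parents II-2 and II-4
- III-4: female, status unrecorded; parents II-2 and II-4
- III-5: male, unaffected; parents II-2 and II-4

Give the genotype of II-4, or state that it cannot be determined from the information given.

From phenotype alone, II-4 is UU or Uu.
II-4 is affected so carries U and passed u to III-5 (uu), so II-4 is Uu.

Uu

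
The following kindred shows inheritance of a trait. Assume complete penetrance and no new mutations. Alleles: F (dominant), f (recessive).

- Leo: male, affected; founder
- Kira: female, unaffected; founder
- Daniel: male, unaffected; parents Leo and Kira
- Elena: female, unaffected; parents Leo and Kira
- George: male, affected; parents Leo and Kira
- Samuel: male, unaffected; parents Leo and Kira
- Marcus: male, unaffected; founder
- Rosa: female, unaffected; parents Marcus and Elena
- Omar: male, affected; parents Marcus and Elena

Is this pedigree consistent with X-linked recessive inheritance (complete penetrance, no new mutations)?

A consistent assignment under X-linked recessive exists: Leo X^f Y, Kira X^F X^f, Daniel X^F Y, Elena X^F X^f, George X^f Y, Samuel X^F Y, Marcus X^F Y, Rosa X^F X^F, Omar X^f Y.
In this assignment every recorded phenotype matches its genotype and every non-founder's genotype is obtainable from its parents' genotypes, so the pedigree is consistent.

Yes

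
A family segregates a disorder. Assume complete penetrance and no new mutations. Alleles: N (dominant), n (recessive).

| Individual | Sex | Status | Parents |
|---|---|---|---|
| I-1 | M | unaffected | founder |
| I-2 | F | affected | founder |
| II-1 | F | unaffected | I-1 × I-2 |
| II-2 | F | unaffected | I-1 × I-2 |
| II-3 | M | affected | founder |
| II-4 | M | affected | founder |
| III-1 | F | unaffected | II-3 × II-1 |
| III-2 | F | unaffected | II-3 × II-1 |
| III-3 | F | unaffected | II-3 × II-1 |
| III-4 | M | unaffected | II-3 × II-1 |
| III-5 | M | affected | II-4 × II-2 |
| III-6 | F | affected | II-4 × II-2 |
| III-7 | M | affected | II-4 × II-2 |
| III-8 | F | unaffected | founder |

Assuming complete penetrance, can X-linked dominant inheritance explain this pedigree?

No

Under X-linked dominant, III-1 (unaffected, female) cannot arise from II-3 (affected) × II-1 (unaffected).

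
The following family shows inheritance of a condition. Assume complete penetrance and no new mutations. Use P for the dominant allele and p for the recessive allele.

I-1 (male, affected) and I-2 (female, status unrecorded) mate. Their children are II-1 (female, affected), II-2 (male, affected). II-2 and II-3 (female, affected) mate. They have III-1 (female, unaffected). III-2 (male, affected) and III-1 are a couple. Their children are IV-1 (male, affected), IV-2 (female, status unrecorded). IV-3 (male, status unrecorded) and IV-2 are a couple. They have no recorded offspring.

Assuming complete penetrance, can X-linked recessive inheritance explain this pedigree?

Under X-linked recessive, III-1 (unaffected, female) cannot arise from II-2 (affected) × II-3 (affected).

No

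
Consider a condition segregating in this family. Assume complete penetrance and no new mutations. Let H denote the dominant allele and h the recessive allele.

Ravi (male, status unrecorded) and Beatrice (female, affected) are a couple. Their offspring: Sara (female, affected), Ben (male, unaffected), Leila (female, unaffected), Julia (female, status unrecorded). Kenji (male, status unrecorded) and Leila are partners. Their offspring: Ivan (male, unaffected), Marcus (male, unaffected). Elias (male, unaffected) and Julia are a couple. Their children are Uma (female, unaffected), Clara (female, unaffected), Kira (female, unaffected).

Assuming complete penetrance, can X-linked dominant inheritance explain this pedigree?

Yes

A consistent assignment under X-linked dominant exists: Ravi X^h Y, Beatrice X^H X^h, Sara X^H X^h, Ben X^h Y, Leila X^h X^h, Julia X^H X^h, Kenji X^H Y, Elias X^h Y, Ivan X^h Y, Marcus X^h Y, Uma X^h X^h, Clara X^h X^h, Kira X^h X^h.
In this assignment every recorded phenotype matches its genotype and every non-founder's genotype is obtainable from its parents' genotypes, so the pedigree is consistent.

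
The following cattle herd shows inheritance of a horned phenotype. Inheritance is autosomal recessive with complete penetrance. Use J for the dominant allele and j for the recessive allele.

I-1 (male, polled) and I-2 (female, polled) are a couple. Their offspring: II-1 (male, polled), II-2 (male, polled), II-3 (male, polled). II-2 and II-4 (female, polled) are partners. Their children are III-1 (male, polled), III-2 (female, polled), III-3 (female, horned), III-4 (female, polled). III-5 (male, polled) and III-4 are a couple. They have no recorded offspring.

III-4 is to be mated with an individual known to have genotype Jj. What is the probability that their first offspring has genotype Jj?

1/2

II-2 is polled so carries J and passed j to III-3 (jj), so II-2 is Jj.
II-4 is polled so carries J and passed j to III-3 (jj), so II-4 is Jj.
III-4 is a polled offspring of II-2 (Jj) × II-4 (Jj), whose cross gives 1/4 JJ : 1/2 Jj : 1/4 jj; conditioning on being polled, III-4 is JJ with probability 1/3, Jj with probability 2/3.
Summing over parental genotype combinations, P(offspring has genotype Jj) = 1/3·1/2 + 2/3·1/2 = 1/2.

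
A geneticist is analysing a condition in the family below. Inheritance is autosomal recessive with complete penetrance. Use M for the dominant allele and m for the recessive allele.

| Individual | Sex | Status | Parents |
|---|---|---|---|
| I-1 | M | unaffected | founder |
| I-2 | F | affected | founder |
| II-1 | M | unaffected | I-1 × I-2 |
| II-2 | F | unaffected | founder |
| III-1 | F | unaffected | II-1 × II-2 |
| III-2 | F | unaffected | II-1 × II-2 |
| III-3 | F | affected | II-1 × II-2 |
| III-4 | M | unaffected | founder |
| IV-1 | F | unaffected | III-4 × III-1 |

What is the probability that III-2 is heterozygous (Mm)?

2/3

II-1 is unaffected so carries M and received m from I-2 (mm), so II-1 is Mm.
II-2 is unaffected so carries M and passed m to III-3 (mm), so II-2 is Mm.
Their cross gives offspring ratios 1/4 MM : 1/2 Mm : 1/4 mm. Conditioning on III-2 being unaffected, P(Mm) = 1/2 / 3/4 = 2/3.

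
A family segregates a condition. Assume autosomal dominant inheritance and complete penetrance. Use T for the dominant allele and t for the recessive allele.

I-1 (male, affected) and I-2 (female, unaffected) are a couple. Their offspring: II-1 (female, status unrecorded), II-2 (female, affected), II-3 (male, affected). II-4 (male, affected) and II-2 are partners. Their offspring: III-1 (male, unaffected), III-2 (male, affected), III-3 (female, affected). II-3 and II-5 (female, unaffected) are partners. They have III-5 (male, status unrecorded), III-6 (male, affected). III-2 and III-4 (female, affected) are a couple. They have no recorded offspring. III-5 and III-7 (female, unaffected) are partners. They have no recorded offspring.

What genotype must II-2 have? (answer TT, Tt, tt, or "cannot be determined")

Tt

From phenotype alone, II-2 is TT or Tt.
II-2 is affected so carries T and received t from I-2 (tt), so II-2 is Tt.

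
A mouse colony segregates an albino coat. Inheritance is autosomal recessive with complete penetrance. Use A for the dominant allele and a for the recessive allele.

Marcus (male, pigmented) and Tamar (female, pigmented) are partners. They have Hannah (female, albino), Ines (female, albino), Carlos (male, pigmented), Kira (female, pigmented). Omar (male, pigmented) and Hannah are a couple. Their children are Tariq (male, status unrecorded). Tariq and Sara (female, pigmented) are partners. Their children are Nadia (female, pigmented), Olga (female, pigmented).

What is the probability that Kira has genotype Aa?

2/3

Marcus is pigmented so carries A and passed a to Hannah (aa), so Marcus is Aa.
Tamar is pigmented so carries A and passed a to Hannah (aa), so Tamar is Aa.
Their cross gives offspring ratios 1/4 AA : 1/2 Aa : 1/4 aa. Conditioning on Kira being pigmented, P(Aa) = 1/2 / 3/4 = 2/3.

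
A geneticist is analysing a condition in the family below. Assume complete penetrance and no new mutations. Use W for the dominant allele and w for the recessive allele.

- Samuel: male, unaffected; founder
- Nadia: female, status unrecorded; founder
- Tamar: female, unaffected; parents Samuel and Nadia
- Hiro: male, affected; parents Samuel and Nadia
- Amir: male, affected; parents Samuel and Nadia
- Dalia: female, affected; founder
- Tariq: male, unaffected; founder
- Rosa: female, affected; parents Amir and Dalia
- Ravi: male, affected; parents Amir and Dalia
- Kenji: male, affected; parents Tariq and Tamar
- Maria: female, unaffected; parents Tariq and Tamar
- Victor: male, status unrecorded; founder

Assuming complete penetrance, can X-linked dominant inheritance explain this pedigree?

No

Under X-linked dominant, Kenji (affected, male) cannot arise from Tariq (unaffected) × Tamar (unaffected).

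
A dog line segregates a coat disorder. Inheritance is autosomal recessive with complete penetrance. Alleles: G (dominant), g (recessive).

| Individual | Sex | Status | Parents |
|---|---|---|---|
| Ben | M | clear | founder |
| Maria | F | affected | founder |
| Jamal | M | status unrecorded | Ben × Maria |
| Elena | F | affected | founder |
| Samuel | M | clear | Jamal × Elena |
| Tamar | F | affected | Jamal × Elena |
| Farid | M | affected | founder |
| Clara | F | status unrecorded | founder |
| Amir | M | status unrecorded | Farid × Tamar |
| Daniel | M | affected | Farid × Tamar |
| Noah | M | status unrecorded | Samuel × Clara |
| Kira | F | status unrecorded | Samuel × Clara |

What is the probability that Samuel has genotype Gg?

Samuel is clear so carries G and received g from Elena (gg), so Samuel is Gg, giving P(Gg) = 1.

1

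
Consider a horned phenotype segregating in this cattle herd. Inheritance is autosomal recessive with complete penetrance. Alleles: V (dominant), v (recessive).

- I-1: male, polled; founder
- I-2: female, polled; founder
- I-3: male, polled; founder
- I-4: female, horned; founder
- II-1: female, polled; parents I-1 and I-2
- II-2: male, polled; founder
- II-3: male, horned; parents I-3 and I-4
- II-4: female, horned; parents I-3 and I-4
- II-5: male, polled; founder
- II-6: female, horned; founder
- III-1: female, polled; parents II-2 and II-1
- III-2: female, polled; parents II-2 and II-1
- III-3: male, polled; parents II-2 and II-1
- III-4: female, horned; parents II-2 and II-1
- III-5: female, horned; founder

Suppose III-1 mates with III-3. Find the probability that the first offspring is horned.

1/9

II-2 is polled so carries V and passed v to III-4 (vv), so II-2 is Vv.
II-1 is polled so carries V and passed v to III-4 (vv), so II-1 is Vv.
III-1 is a polled offspring of II-2 (Vv) × II-1 (Vv), whose cross gives 1/4 VV : 1/2 Vv : 1/4 vv; conditioning on being polled, III-1 is VV with probability 1/3, Vv with probability 2/3.
III-3 is a polled offspring of II-2 (Vv) × II-1 (Vv), whose cross gives 1/4 VV : 1/2 Vv : 1/4 vv; conditioning on being polled, III-3 is VV with probability 1/3, Vv with probability 2/3.
Summing over parental genotype combinations, P(offspring is horned) = 4/9·1/4 = 1/9.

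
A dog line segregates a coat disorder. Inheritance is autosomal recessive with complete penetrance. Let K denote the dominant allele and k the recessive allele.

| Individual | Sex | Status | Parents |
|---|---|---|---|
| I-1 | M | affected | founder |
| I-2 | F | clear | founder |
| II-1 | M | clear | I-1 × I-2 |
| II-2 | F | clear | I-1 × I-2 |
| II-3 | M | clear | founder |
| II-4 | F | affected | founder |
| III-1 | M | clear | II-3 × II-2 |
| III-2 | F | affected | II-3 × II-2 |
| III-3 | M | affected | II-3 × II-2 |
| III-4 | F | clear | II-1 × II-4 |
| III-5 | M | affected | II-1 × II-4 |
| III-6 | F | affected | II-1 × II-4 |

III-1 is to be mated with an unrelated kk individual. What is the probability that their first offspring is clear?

II-3 is clear so carries K and passed k to III-2 (kk), so II-3 is Kk.
II-2 is clear so carries K and received k from I-1 (kk), so II-2 is Kk.
III-1 is a clear offspring of II-3 (Kk) × II-2 (Kk), whose cross gives 1/4 KK : 1/2 Kk : 1/4 kk; conditioning on being clear, III-1 is KK with probability 1/3, Kk with probability 2/3.
Summing over parental genotype combinations, P(offspring is clear) = 1/3·1 + 2/3·1/2 = 2/3.

2/3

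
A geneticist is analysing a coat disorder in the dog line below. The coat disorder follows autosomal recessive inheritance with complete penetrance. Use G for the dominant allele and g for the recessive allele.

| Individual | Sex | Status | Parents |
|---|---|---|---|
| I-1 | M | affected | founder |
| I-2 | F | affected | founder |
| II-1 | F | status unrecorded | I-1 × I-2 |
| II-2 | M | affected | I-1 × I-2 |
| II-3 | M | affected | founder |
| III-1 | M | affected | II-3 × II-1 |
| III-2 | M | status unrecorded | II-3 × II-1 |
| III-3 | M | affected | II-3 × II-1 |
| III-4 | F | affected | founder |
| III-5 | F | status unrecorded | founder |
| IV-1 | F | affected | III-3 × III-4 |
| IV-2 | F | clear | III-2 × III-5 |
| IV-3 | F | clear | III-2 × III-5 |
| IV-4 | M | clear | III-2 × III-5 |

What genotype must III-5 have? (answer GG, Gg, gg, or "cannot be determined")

cannot be determined

III-5's phenotype is unrecorded, and no parent or child forces a single allele at both positions; consistent genotype assignments exist with III-5 as GG or Gg.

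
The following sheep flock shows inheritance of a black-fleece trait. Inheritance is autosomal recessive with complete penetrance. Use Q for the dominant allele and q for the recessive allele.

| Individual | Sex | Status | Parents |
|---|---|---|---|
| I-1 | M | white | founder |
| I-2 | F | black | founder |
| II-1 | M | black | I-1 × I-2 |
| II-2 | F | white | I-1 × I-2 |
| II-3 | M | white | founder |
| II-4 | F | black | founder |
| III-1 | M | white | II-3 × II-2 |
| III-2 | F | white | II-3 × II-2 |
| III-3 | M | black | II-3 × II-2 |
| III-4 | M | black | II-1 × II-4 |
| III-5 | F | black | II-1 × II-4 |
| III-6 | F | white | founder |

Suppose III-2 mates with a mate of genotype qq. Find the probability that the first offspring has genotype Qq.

II-3 is white so carries Q and passed q to III-3 (qq), so II-3 is Qq.
II-2 is white so carries Q and received q from I-2 (qq), so II-2 is Qq.
III-2 is a white offspring of II-3 (Qq) × II-2 (Qq), whose cross gives 1/4 QQ : 1/2 Qq : 1/4 qq; conditioning on being white, III-2 is QQ with probability 1/3, Qq with probability 2/3.
Summing over parental genotype combinations, P(offspring has genotype Qq) = 1/3·1 + 2/3·1/2 = 2/3.

2/3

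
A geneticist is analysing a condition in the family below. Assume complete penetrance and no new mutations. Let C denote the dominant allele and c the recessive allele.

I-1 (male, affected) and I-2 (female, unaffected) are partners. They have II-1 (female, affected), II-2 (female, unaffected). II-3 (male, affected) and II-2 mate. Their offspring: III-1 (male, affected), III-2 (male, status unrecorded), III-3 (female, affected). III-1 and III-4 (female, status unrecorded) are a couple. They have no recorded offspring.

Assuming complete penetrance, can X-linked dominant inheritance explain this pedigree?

No

Under X-linked dominant, II-2 (unaffected, female) cannot arise from I-1 (affected) × I-2 (unaffected).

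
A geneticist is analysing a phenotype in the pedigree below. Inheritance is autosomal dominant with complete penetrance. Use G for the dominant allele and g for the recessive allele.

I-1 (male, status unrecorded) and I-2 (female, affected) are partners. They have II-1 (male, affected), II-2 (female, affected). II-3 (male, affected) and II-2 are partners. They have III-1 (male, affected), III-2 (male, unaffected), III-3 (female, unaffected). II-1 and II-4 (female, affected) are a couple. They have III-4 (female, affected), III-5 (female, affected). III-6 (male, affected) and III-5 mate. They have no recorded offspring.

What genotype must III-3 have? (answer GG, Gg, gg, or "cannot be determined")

gg

III-3 is unaffected, so III-3 is gg.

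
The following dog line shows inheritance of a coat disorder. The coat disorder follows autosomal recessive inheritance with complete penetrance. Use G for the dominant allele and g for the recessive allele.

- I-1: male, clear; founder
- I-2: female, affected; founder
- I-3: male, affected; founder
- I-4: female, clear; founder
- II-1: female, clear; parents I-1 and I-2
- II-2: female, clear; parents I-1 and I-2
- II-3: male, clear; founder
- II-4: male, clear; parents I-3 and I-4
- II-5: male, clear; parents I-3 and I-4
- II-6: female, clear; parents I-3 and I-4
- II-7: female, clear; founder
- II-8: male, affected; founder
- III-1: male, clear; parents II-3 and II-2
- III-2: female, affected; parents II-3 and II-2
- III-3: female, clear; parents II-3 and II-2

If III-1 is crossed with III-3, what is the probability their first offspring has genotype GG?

4/9

II-3 is clear so carries G and passed g to III-2 (gg), so II-3 is Gg.
II-2 is clear so carries G and received g from I-2 (gg), so II-2 is Gg.
III-1 is a clear offspring of II-3 (Gg) × II-2 (Gg), whose cross gives 1/4 GG : 1/2 Gg : 1/4 gg; conditioning on being clear, III-1 is GG with probability 1/3, Gg with probability 2/3.
III-3 is a clear offspring of II-3 (Gg) × II-2 (Gg), whose cross gives 1/4 GG : 1/2 Gg : 1/4 gg; conditioning on being clear, III-3 is GG with probability 1/3, Gg with probability 2/3.
Summing over parental genotype combinations, P(offspring has genotype GG) = 1/9·1 + 2/9·1/2 + 2/9·1/2 + 4/9·1/4 = 4/9.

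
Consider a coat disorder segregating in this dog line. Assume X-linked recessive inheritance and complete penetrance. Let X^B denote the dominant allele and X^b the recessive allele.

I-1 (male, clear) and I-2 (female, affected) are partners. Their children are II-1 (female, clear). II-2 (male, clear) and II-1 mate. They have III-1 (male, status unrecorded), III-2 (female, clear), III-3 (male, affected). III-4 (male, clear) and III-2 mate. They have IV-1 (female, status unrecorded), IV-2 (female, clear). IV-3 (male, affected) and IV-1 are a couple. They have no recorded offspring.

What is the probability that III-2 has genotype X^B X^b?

1/2

II-2 is clear, so II-2 is X^B Y.
II-1 is clear so carries B and received b from I-2 (X^b X^b), so II-1 is X^B X^b.
Their cross gives offspring ratios 1/2 X^B X^B : 1/2 X^B X^b. Conditioning on III-2 being clear, P(X^B X^b) = 1/2 / 1 = 1/2 before taking III-2's own offspring into account.
III-4 is clear, so III-4 is X^B Y.
III-2's offspring (IV-1, IV-2) would show their recorded status with the same probability whether III-2 is X^B X^b or X^B X^B, so they carry no information and P(X^B X^b) = 1/2.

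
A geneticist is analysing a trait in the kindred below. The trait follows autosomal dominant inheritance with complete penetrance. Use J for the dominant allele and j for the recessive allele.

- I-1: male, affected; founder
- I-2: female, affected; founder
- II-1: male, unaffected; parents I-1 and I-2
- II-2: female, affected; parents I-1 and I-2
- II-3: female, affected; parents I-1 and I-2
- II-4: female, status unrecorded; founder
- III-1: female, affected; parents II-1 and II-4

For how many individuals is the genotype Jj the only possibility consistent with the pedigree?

3

Obligate heterozygotes: I-1 is affected so carries J and passed j to II-1 (jj), so I-1 is Jj; I-2 is affected so carries J and passed j to II-1 (jj), so I-2 is Jj; III-1 is affected so carries J and received j from II-1 (jj), so III-1 is Jj.
Every other individual is either homozygous by phenotype or has at least one consistent homozygous assignment, so the count is 3.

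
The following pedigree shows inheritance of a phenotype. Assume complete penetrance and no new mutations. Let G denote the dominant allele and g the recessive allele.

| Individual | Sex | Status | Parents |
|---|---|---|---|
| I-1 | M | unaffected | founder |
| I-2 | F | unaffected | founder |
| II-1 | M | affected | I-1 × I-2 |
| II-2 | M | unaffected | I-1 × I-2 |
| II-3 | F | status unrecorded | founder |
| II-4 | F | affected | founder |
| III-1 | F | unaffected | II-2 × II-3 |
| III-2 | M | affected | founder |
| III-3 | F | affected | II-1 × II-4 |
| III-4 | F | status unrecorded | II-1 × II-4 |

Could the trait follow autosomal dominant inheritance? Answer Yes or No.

Under autosomal dominant, II-1 (affected, male) cannot arise from I-1 (unaffected) × I-2 (unaffected).

No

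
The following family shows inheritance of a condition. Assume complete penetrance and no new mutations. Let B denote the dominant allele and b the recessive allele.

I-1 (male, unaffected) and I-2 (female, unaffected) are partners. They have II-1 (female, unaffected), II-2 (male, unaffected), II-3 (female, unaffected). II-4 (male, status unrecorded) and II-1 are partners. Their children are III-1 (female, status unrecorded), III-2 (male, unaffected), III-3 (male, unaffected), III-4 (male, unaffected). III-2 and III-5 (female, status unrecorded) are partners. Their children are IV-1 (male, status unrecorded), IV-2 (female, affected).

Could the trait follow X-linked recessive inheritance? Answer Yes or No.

No

Under X-linked recessive, IV-2 (affected, female) cannot arise from III-2 (unaffected) × III-5 (unrecorded).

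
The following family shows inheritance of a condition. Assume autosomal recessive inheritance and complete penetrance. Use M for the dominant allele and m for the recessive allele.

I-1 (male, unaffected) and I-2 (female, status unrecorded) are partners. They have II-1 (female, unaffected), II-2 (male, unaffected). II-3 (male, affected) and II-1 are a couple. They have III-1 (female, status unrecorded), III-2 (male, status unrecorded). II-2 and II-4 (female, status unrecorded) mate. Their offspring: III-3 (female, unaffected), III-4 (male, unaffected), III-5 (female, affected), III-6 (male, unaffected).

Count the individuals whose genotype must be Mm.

1

Obligate heterozygotes: II-2 is unaffected so carries M and passed m to III-5 (mm), so II-2 is Mm.
Every other individual is either homozygous by phenotype or has at least one consistent homozygous assignment, so the count is 1.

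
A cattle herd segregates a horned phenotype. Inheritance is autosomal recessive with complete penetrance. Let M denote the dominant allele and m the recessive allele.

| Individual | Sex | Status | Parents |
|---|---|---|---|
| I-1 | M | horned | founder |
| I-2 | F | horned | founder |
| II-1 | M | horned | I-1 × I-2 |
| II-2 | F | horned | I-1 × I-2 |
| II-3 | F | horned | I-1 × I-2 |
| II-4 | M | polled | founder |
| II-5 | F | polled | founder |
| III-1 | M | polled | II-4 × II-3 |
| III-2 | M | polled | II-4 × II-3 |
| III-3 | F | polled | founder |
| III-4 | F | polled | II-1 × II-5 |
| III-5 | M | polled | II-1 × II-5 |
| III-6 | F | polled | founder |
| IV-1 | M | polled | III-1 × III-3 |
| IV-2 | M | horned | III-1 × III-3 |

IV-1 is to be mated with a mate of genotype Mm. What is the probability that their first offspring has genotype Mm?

1/2

III-1 is polled so carries M and received m from II-3 (mm), so III-1 is Mm.
III-3 is polled so carries M and passed m to IV-2 (mm), so III-3 is Mm.
IV-1 is a polled offspring of III-1 (Mm) × III-3 (Mm), whose cross gives 1/4 MM : 1/2 Mm : 1/4 mm; conditioning on being polled, IV-1 is MM with probability 1/3, Mm with probability 2/3.
Summing over parental genotype combinations, P(offspring has genotype Mm) = 1/3·1/2 + 2/3·1/2 = 1/2.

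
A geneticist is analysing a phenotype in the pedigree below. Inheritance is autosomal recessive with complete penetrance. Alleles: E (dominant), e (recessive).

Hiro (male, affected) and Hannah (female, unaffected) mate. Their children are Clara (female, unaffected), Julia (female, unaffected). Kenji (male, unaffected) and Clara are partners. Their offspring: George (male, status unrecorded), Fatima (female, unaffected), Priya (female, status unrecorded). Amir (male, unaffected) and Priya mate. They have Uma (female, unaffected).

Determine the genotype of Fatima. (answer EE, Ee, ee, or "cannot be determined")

cannot be determined

Fatima's phenotype allows EE or Ee, and no parent or child forces a single allele at both positions; consistent genotype assignments exist with Fatima as EE or Ee.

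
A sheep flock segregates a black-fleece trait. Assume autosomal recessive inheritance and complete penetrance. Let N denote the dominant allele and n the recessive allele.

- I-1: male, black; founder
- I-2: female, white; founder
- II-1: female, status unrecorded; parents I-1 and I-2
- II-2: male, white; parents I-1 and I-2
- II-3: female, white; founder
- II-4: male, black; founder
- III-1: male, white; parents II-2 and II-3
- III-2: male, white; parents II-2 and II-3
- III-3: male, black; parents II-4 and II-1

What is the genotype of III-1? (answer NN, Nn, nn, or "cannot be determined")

III-1's phenotype allows NN or Nn, and no parent or child forces a single allele at both positions; consistent genotype assignments exist with III-1 as NN or Nn.

cannot be determined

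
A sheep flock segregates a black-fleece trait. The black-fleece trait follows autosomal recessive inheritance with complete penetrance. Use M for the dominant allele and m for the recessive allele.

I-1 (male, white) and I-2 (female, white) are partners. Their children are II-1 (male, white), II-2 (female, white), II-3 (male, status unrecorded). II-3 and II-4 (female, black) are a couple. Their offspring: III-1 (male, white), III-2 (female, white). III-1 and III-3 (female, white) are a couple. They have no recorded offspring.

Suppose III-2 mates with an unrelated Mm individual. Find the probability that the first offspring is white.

3/4

III-2 is white so carries M and received m from II-4 (mm), so III-2 is Mm.
The cross gives 1/4 MM : 1/2 Mm : 1/4 mm, so P(offspring is white) = 3/4.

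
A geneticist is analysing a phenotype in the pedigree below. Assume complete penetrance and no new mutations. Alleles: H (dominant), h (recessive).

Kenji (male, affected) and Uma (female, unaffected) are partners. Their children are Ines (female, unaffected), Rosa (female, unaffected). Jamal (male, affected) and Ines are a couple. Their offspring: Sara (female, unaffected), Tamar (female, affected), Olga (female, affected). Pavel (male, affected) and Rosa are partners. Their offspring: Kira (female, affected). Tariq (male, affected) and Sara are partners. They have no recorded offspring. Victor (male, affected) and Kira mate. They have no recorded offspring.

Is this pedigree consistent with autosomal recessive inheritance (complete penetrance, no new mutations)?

A consistent assignment under autosomal recessive exists: Kenji hh, Uma HH, Ines Hh, Rosa Hh, Jamal hh, Pavel hh, Sara Hh, Tamar hh, Olga hh, Tariq hh, Kira hh, Victor hh.
In this assignment every recorded phenotype matches its genotype and every non-founder's genotype is obtainable from its parents' genotypes, so the pedigree is consistent.

Yes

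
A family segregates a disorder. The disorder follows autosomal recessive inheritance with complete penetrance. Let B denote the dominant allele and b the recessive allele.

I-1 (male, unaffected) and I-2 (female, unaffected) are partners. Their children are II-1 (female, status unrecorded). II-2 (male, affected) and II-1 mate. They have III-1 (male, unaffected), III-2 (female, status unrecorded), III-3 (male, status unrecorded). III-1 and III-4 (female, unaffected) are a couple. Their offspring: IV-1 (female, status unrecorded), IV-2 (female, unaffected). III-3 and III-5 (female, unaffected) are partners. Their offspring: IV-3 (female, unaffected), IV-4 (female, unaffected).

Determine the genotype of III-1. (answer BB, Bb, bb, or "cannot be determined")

Bb

From phenotype alone, III-1 is BB or Bb.
III-1 is unaffected so carries B and received b from II-2 (bb), so III-1 is Bb.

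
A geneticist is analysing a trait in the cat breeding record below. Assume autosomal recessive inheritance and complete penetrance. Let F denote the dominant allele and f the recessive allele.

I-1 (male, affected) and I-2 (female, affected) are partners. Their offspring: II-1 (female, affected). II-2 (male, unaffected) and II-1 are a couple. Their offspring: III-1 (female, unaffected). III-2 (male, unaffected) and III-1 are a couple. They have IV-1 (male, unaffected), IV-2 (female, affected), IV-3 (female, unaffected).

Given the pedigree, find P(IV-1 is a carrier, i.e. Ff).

2/3

III-2 is unaffected so carries F and passed f to IV-2 (ff), so III-2 is Ff.
III-1 is unaffected so carries F and received f from II-1 (ff), so III-1 is Ff.
Their cross gives offspring ratios 1/4 FF : 1/2 Ff : 1/4 ff. Conditioning on IV-1 being unaffected, P(Ff) = 1/2 / 3/4 = 2/3.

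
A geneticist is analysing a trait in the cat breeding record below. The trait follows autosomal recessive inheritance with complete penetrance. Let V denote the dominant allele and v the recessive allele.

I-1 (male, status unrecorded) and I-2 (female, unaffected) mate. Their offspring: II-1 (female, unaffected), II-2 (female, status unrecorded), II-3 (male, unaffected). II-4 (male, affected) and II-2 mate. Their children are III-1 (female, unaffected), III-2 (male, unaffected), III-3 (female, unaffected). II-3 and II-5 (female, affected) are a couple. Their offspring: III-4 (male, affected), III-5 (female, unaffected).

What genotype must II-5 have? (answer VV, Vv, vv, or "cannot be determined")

vv

II-5 is affected, so II-5 is vv.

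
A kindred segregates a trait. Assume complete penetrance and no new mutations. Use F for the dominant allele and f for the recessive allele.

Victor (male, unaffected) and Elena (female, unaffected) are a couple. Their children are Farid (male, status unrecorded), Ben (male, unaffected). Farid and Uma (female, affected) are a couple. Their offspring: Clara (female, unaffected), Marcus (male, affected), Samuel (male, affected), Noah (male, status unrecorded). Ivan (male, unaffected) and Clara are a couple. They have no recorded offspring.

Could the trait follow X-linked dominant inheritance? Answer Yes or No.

Yes

A consistent assignment under X-linked dominant exists: Victor X^f Y, Elena X^f X^f, Farid X^f Y, Ben X^f Y, Uma X^F X^f, Clara X^f X^f, Marcus X^F Y, Samuel X^F Y, Noah X^F Y, Ivan X^f Y.
In this assignment every recorded phenotype matches its genotype and every non-founder's genotype is obtainable from its parents' genotypes, so the pedigree is consistent.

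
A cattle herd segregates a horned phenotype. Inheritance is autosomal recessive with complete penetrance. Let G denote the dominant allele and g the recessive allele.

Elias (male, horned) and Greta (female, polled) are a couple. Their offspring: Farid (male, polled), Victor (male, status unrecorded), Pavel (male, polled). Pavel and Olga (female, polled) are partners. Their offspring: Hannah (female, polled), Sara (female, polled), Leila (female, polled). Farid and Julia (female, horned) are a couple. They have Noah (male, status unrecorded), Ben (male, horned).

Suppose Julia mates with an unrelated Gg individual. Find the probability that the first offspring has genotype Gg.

1/2

Julia is horned, so Julia is gg.
The cross gives 1/2 Gg : 1/2 gg, so P(offspring has genotype Gg) = 1/2.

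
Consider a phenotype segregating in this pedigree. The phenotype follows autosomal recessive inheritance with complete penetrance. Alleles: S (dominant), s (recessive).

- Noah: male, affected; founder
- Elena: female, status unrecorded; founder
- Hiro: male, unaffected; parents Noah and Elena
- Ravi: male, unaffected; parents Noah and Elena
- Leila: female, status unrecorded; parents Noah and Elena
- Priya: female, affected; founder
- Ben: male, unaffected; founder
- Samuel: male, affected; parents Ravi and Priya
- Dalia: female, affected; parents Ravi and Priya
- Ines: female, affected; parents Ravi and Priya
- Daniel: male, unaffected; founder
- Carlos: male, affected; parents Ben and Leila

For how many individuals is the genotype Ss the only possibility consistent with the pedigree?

3

Obligate heterozygotes: Hiro is unaffected so carries S and received s from Noah (ss), so Hiro is Ss; Ravi is unaffected so carries S and received s from Noah (ss), so Ravi is Ss; Ben is unaffected so carries S and passed s to Carlos (ss), so Ben is Ss.
Every other individual is either homozygous by phenotype or has at least one consistent homozygous assignment, so the count is 3.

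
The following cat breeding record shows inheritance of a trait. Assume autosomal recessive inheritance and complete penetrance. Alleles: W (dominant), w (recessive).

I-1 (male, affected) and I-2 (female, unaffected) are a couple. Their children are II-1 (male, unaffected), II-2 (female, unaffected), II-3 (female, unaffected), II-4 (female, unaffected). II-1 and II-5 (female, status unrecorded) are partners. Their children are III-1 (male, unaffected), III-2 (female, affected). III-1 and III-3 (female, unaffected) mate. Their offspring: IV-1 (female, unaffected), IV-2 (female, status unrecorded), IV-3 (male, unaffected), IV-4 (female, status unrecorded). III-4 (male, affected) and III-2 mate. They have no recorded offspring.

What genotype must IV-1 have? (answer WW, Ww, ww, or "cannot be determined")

cannot be determined

IV-1's phenotype allows WW or Ww, and no parent or child forces a single allele at both positions; consistent genotype assignments exist with IV-1 as WW or Ww.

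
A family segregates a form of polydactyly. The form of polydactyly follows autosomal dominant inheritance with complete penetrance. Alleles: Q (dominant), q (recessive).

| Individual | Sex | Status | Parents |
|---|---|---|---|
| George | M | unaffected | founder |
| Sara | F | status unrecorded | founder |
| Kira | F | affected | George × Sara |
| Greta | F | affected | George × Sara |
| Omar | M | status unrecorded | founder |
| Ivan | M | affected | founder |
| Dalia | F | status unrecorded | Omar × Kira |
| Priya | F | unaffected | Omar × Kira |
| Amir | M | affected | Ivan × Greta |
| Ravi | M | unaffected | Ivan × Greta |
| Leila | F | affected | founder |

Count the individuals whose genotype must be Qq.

3

Obligate heterozygotes: Kira is affected so carries Q and received q from George (qq), so Kira is Qq; Greta is affected so carries Q and received q from George (qq), so Greta is Qq; Ivan is affected so carries Q and passed q to Ravi (qq), so Ivan is Qq.
Every other individual is either homozygous by phenotype or has at least one consistent homozygous assignment, so the count is 3.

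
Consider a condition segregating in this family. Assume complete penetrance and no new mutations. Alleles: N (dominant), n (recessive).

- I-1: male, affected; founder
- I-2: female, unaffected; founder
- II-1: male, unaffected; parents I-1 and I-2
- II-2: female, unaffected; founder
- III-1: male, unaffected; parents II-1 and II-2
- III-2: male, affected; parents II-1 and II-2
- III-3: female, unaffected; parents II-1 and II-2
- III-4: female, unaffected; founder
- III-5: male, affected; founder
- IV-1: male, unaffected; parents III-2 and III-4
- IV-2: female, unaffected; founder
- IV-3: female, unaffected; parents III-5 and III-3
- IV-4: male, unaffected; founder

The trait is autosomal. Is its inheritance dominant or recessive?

recessive

II-1 and II-2 are both unaffected yet have an affected child III-2. Under dominance, an affected child requires at least one affected parent, so the trait cannot be dominant.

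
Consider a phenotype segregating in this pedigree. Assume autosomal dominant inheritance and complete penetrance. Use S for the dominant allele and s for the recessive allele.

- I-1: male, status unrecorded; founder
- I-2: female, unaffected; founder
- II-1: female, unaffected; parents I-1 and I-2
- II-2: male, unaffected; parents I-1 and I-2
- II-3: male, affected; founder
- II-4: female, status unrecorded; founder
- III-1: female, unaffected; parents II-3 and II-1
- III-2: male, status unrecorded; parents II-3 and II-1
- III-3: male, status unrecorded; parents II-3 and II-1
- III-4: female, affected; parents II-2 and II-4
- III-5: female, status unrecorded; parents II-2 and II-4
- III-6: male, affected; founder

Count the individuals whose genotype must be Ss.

2

Obligate heterozygotes: II-3 is affected so carries S and passed s to III-1 (ss), so II-3 is Ss; III-4 is affected so carries S and received s from II-2 (ss), so III-4 is Ss.
Every other individual is either homozygous by phenotype or has at least one consistent homozygous assignment, so the count is 2.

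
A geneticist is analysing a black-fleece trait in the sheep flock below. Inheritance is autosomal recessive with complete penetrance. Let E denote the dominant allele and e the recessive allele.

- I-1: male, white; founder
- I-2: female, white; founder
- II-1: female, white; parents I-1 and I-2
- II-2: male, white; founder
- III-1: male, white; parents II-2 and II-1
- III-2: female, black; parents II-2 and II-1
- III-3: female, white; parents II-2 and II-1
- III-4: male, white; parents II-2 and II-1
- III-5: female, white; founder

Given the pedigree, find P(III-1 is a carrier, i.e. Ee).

II-2 is white so carries E and passed e to III-2 (ee), so II-2 is Ee.
II-1 is white so carries E and passed e to III-2 (ee), so II-1 is Ee.
Their cross gives offspring ratios 1/4 EE : 1/2 Ee : 1/4 ee. Conditioning on III-1 being white, P(Ee) = 1/2 / 3/4 = 2/3.

2/3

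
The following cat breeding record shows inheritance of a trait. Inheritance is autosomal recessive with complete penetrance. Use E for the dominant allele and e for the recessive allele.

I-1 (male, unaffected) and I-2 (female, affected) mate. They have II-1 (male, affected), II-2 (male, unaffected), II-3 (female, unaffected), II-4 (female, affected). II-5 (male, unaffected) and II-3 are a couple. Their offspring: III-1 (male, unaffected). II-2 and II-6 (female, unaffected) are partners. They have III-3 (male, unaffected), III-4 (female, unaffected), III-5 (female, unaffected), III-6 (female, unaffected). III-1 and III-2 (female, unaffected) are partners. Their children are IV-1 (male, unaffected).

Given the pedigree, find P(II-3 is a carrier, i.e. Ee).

1

II-3 is unaffected so carries E and received e from I-2 (ee), so II-3 is Ee, giving P(Ee) = 1.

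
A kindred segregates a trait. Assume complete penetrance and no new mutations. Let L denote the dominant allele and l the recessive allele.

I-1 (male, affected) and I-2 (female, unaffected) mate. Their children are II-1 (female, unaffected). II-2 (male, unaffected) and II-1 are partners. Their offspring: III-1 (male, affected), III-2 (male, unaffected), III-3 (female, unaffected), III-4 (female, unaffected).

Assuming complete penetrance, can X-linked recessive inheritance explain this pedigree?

A consistent assignment under X-linked recessive exists: I-1 X^l Y, I-2 X^L X^L, II-1 X^L X^l, II-2 X^L Y, III-1 X^l Y, III-2 X^L Y, III-3 X^L X^L, III-4 X^L X^L.
In this assignment every recorded phenotype matches its genotype and every non-founder's genotype is obtainable from its parents' genotypes, so the pedigree is consistent.

Yes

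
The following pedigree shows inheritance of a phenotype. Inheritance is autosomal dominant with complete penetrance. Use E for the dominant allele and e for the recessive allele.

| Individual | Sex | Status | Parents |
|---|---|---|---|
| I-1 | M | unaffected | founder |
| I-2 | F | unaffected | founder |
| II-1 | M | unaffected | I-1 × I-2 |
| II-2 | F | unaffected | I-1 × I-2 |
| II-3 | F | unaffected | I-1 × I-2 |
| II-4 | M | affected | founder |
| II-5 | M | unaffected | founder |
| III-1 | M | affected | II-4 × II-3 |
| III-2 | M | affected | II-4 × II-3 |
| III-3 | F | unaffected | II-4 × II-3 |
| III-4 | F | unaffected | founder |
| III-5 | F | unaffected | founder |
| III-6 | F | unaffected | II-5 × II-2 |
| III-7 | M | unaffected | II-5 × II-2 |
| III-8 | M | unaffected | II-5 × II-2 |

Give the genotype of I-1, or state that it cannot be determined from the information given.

I-1 is unaffected, so I-1 is ee.

ee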